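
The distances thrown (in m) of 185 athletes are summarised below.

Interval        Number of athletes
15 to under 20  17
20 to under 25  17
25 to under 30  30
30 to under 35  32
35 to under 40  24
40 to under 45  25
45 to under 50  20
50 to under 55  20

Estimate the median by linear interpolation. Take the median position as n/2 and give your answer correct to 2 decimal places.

Cumulative frequencies: 17, 34, 64, 96, 120, 145, 165, 185
n = 185; position = n/2 = 92.5.
This falls in the class 30 to under 35: L = 30, F = 64, f = 32, h = 5.
Median ≈ 30 + ((92.5 − 64) / 32) × 5 = 34.4531

34.45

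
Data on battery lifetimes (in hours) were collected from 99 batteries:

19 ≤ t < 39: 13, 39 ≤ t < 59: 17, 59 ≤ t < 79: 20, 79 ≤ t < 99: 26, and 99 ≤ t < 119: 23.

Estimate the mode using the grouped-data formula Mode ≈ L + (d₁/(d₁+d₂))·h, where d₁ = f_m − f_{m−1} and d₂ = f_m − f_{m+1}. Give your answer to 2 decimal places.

Modal class: 79 ≤ t < 99 (highest frequency 26).
d₁ = 26 − 20 = 6, d₂ = 26 − 23 = 3
Mode ≈ 79 + (6/(6+3)) × 20 = 79 + 13.3333 = 92.3333

92.33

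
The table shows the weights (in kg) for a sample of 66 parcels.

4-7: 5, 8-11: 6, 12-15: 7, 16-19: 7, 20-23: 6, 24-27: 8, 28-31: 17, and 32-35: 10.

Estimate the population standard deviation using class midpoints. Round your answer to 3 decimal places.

Midpoints: 5.5, 9.5, 13.5, 17.5, 21.5, 25.5, 29.5, 33.5
n = 66, Σfm = 1471, mean = 22.2879
Σfm² = 38104.5
Σf(m − x̄)² = Σfm² − (Σfm)²/n = 38104.5 − 1471²/66 = 5319.0303
Population variance = 5319.0303 / 66 = 80.5914
Standard deviation = √80.5914 = 8.9773

8.977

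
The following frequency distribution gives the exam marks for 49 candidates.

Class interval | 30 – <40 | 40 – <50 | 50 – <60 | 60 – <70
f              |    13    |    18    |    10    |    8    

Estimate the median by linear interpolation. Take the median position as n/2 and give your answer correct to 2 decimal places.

Cumulative frequencies: 13, 31, 41, 49
n = 49; position = n/2 = 24.5.
This falls in the class 40 – <50: L = 40, F = 13, f = 18, h = 10.
Median ≈ 40 + ((24.5 − 13) / 18) × 10 = 46.3889

46.39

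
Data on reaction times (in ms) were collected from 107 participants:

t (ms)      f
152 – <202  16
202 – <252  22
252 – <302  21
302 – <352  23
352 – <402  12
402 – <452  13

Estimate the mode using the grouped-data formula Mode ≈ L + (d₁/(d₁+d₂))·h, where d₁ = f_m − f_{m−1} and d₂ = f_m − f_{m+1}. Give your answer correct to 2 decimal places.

309.69

Modal class: 302 – <352 (highest frequency 23).
d₁ = 23 − 21 = 2, d₂ = 23 − 12 = 11
Mode ≈ 302 + (2/(2+11)) × 50 = 302 + 7.6923 = 309.6923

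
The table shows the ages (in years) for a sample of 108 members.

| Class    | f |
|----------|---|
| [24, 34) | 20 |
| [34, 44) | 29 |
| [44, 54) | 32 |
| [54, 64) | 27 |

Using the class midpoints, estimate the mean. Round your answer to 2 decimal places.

Midpoints: 29, 39, 49, 59
Σfm = 20×29 + 29×39 + 32×49 + 27×59 = 4872
n = Σf = 108
Mean = 4872 / 108 = 45.1111

45.11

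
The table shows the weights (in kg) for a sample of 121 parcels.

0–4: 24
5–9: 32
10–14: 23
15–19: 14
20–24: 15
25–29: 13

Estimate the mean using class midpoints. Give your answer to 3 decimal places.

12.124

Midpoints: 2, 7, 12, 17, 22, 27
Σfm = 24×2 + 32×7 + 23×12 + 14×17 + 15×22 + 13×27 = 1467
n = Σf = 121
Mean = 1467 / 121 = 12.1240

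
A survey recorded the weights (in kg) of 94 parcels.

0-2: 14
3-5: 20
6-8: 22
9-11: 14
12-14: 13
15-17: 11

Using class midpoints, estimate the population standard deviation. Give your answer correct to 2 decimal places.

4.74

Midpoints: 1, 4, 7, 10, 13, 16
n = 94, Σfm = 733, mean = 7.7979
Σfm² = 7825
Σf(m − x̄)² = Σfm² − (Σfm)²/n = 7825 − 733²/94 = 2109.1596
Population variance = 2109.1596 / 94 = 22.4379
Standard deviation = √22.4379 = 4.7369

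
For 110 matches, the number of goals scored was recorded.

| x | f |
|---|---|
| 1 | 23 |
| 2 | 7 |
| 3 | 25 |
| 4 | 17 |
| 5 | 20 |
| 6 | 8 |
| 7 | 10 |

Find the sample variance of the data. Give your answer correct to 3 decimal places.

3.541

Values: 1, 2, 3, 4, 5, 6, 7
n = 110, Σfx = 398, mean = 3.6182
Σfx² = 1826
Σf(x − x̄)² = Σfx² − (Σfx)²/n = 1826 − 398²/110 = 385.9636
Sample variance = 385.9636 / 109 = 3.5410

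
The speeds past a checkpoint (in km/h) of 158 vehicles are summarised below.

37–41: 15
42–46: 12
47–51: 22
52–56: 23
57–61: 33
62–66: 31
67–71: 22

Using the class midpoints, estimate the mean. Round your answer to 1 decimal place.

Midpoints: 39, 44, 49, 54, 59, 64, 69
Σfm = 15×39 + 12×44 + 22×49 + 23×54 + 33×59 + 31×64 + 22×69 = 8882
n = Σf = 158
Mean = 8882 / 158 = 56.2152

56.2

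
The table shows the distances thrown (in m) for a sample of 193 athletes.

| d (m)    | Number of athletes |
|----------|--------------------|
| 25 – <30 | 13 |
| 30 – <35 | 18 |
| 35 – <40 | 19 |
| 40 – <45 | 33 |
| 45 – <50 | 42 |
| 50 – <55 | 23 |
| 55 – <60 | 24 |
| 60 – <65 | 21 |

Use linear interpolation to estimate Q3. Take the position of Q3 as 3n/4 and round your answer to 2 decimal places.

54.29

Cumulative frequencies: 13, 31, 50, 83, 125, 148, 172, 193
n = 193; position = 3n/4 = 144.75.
This falls in the class 50 – <55: L = 50, F = 125, f = 23, h = 5.
Upper quartile ≈ 50 + ((144.75 − 125) / 23) × 5 = 54.2935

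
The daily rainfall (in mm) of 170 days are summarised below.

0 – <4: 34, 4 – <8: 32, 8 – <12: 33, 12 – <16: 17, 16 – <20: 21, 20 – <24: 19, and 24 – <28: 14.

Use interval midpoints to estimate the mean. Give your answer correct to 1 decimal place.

11.7

Midpoints: 2, 6, 10, 14, 18, 22, 26
Σfm = 34×2 + 32×6 + 33×10 + 17×14 + 21×18 + 19×22 + 14×26 = 1988
n = Σf = 170
Mean = 1988 / 170 = 11.6941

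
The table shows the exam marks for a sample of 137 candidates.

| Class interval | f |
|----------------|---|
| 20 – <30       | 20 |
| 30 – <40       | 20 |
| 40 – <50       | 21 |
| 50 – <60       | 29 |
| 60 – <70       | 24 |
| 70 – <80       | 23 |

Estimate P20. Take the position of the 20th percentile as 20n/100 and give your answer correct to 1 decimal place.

Cumulative frequencies: 20, 40, 61, 90, 114, 137
n = 137; position = 20n/100 = 27.4.
This falls in the class 30 – <40: L = 30, F = 20, f = 20, h = 10.
20th percentile ≈ 30 + ((27.4 − 20) / 20) × 10 = 33.7000

33.7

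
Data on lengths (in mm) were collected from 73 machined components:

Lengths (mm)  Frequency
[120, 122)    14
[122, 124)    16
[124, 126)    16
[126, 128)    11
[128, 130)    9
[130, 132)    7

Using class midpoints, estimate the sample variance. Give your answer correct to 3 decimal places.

10.084

Midpoints: 121, 123, 125, 127, 129, 131
n = 73, Σfm = 9137, mean = 125.1644
Σfm² = 1144353
Σf(m − x̄)² = Σfm² − (Σfm)²/n = 1144353 − 9137²/73 = 726.0274
Sample variance = 726.0274 / 72 = 10.0837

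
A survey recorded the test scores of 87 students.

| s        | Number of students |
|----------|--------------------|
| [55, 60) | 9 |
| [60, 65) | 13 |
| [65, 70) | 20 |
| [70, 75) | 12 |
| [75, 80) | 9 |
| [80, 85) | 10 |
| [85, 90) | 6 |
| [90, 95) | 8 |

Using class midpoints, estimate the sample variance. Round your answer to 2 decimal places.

111.51

Midpoints: 57.5, 62.5, 67.5, 72.5, 77.5, 82.5, 87.5, 92.5
n = 87, Σfm = 6337.5, mean = 72.8448
Σfm² = 471243.75
Σf(m − x̄)² = Σfm² − (Σfm)²/n = 471243.75 − 6337.5²/87 = 9589.6552
Sample variance = 9589.6552 / 86 = 111.5076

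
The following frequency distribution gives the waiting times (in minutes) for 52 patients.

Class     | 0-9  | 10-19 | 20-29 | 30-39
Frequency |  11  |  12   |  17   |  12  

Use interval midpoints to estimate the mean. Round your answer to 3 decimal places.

20.269

Midpoints: 4.5, 14.5, 24.5, 34.5
Σfm = 11×4.5 + 12×14.5 + 17×24.5 + 12×34.5 = 1054
n = Σf = 52
Mean = 1054 / 52 = 20.2692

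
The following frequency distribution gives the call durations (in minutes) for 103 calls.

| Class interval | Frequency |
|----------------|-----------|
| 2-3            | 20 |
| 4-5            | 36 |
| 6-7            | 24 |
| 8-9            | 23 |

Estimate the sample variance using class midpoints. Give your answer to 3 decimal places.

Midpoints: 2.5, 4.5, 6.5, 8.5
n = 103, Σfm = 563.5, mean = 5.4709
Σfm² = 3529.75
Σf(m − x̄)² = Σfm² − (Σfm)²/n = 3529.75 − 563.5²/103 = 446.9126
Sample variance = 446.9126 / 102 = 4.3815

4.381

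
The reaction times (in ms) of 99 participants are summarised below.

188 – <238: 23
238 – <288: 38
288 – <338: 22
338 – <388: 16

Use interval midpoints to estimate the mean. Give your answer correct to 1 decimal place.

278.7

Midpoints: 213, 263, 313, 363
Σfm = 23×213 + 38×263 + 22×313 + 16×363 = 27587
n = Σf = 99
Mean = 27587 / 99 = 278.6566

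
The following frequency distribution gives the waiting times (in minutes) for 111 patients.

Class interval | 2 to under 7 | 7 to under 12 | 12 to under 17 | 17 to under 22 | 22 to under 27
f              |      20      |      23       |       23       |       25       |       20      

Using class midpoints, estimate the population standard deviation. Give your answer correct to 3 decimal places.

Midpoints: 4.5, 9.5, 14.5, 19.5, 24.5
n = 111, Σfm = 1619.5, mean = 14.5901
Σfm² = 28827.75
Σf(m − x̄)² = Σfm² − (Σfm)²/n = 28827.75 − 1619.5²/111 = 5199.0991
Population variance = 5199.0991 / 111 = 46.8387
Standard deviation = √46.8387 = 6.8439

6.844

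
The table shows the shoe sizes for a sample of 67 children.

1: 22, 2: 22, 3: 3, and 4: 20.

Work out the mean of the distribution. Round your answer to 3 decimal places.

2.313

Values: 1, 2, 3, 4
Σfx = 22×1 + 22×2 + 3×3 + 20×4 = 155
n = Σf = 67
Mean = 155 / 67 = 2.3134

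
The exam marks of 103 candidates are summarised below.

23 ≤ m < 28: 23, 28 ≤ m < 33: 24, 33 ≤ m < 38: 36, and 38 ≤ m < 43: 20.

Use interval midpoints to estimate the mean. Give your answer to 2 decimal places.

33.07

Midpoints: 25.5, 30.5, 35.5, 40.5
Σfm = 23×25.5 + 24×30.5 + 36×35.5 + 20×40.5 = 3406.5
n = Σf = 103
Mean = 3406.5 / 103 = 33.0728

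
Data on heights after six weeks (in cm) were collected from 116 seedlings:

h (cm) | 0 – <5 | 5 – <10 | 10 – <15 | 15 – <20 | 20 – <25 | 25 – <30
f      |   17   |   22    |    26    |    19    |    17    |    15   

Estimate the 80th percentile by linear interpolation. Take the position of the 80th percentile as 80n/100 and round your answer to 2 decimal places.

Cumulative frequencies: 17, 39, 65, 84, 101, 116
n = 116; position = 80n/100 = 92.8.
This falls in the class 20 – <25: L = 20, F = 84, f = 17, h = 5.
80th percentile ≈ 20 + ((92.8 − 84) / 17) × 5 = 22.5882

22.59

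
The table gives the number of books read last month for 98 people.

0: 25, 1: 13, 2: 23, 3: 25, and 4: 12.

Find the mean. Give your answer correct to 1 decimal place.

Values: 0, 1, 2, 3, 4
Σfx = 25×0 + 13×1 + 23×2 + 25×3 + 12×4 = 182
n = Σf = 98
Mean = 182 / 98 = 1.8571

1.9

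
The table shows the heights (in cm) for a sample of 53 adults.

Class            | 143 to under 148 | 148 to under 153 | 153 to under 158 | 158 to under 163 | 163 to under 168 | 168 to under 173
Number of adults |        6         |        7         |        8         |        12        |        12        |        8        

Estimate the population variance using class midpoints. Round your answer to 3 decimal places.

61.926

Midpoints: 145.5, 150.5, 155.5, 160.5, 165.5, 170.5
n = 53, Σfm = 8446.5, mean = 159.3679
Σfm² = 1349383.25
Σf(m − x̄)² = Σfm² − (Σfm)²/n = 1349383.25 − 8446.5²/53 = 3282.0755
Population variance = 3282.0755 / 53 = 61.9260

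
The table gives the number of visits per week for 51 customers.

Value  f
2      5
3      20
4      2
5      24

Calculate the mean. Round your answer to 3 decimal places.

Values: 2, 3, 4, 5
Σfx = 5×2 + 20×3 + 2×4 + 24×5 = 198
n = Σf = 51
Mean = 198 / 51 = 3.8824

3.882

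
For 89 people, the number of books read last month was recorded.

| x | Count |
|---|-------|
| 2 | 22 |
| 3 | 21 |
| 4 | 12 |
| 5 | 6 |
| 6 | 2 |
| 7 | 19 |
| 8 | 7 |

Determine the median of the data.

Cumulative frequencies: 22, 43, 55, 61, 63, 82, 89
n = 89, so the median is the value in position (n+1)/2 = 45.
Position 45 falls at value 4.

4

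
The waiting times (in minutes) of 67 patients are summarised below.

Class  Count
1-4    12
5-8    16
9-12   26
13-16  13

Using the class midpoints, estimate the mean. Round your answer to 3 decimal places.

8.888

Midpoints: 2.5, 6.5, 10.5, 14.5
Σfm = 12×2.5 + 16×6.5 + 26×10.5 + 13×14.5 = 595.5
n = Σf = 67
Mean = 595.5 / 67 = 8.8881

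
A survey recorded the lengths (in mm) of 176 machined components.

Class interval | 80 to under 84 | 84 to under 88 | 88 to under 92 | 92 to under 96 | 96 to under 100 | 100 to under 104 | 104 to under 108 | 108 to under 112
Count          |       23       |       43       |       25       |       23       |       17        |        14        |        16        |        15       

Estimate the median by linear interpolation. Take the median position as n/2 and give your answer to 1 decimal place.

91.5

Cumulative frequencies: 23, 66, 91, 114, 131, 145, 161, 176
n = 176; position = n/2 = 88.
This falls in the class 88 to under 92: L = 88, F = 66, f = 25, h = 4.
Median ≈ 88 + ((88 − 66) / 25) × 4 = 91.5200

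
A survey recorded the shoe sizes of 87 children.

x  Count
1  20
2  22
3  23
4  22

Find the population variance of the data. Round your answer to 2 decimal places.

1.21

Values: 1, 2, 3, 4
n = 87, Σfx = 221, mean = 2.5402
Σfx² = 667
Σf(x − x̄)² = Σfx² − (Σfx)²/n = 667 − 221²/87 = 105.6092
Population variance = 105.6092 / 87 = 1.2139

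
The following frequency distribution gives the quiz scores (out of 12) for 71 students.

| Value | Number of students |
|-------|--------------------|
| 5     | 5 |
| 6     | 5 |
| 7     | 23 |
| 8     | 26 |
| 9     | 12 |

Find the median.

Cumulative frequencies: 5, 10, 33, 59, 71
n = 71, so the median is the value in position (n+1)/2 = 36.
Position 36 falls at value 8.

8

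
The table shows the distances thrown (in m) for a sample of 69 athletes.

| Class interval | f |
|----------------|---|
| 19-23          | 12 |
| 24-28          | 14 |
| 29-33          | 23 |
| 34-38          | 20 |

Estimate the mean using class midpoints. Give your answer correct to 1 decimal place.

29.7

Midpoints: 21, 26, 31, 36
Σfm = 12×21 + 14×26 + 23×31 + 20×36 = 2049
n = Σf = 69
Mean = 2049 / 69 = 29.6957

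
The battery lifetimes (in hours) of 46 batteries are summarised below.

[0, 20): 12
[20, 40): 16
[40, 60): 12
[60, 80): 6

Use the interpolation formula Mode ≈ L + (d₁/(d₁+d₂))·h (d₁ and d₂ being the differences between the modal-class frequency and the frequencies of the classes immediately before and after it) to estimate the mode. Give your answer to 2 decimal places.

30.00

Modal class: [20, 40) (highest frequency 16).
d₁ = 16 − 12 = 4, d₂ = 16 − 12 = 4
Mode ≈ 20 + (4/(4+4)) × 20 = 20 + 10.0000 = 30.0000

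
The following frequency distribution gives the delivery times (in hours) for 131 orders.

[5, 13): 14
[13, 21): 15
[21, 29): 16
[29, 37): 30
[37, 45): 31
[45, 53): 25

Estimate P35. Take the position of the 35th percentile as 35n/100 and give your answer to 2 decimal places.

29.23

Cumulative frequencies: 14, 29, 45, 75, 106, 131
n = 131; position = 35n/100 = 45.85.
This falls in the class [29, 37): L = 29, F = 45, f = 30, h = 8.
35th percentile ≈ 29 + ((45.85 − 45) / 30) × 8 = 29.2267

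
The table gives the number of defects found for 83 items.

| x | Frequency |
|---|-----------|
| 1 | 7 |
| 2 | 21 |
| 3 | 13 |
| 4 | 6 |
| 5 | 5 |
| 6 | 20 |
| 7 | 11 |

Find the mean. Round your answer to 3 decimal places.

4.024

Values: 1, 2, 3, 4, 5, 6, 7
Σfx = 7×1 + 21×2 + 13×3 + 6×4 + 5×5 + 20×6 + 11×7 = 334
n = Σf = 83
Mean = 334 / 83 = 4.0241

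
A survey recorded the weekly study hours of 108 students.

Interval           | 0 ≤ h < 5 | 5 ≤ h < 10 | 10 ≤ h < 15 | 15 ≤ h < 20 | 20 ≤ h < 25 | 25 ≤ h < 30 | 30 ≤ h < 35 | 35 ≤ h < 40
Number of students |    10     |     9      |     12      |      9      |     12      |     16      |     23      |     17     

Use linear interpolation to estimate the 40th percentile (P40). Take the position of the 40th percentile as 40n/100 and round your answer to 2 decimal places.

Cumulative frequencies: 10, 19, 31, 40, 52, 68, 91, 108
n = 108; position = 40n/100 = 43.2.
This falls in the class 20 ≤ h < 25: L = 20, F = 40, f = 12, h = 5.
40th percentile ≈ 20 + ((43.2 − 40) / 12) × 5 = 21.3333

21.33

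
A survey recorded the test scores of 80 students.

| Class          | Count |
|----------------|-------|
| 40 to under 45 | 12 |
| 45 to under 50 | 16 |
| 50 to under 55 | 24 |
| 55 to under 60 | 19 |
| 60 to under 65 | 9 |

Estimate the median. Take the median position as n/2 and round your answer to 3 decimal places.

Cumulative frequencies: 12, 28, 52, 71, 80
n = 80; position = n/2 = 40.
This falls in the class 50 to under 55: L = 50, F = 28, f = 24, h = 5.
Median ≈ 50 + ((40 − 28) / 24) × 5 = 52.5000

52.500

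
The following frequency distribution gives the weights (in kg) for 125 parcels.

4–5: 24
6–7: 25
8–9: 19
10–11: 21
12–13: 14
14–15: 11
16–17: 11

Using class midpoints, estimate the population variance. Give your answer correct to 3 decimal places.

14.417

Midpoints: 4.5, 6.5, 8.5, 10.5, 12.5, 14.5, 16.5
n = 125, Σfm = 1168.5, mean = 9.3480
Σfm² = 12725.25
Σf(m − x̄)² = Σfm² − (Σfm)²/n = 12725.25 − 1168.5²/125 = 1802.1120
Population variance = 1802.1120 / 125 = 14.4169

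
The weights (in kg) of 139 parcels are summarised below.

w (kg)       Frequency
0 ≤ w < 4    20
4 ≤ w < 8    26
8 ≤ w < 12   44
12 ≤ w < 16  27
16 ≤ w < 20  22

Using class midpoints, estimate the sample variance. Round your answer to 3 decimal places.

25.602

Midpoints: 2, 6, 10, 14, 18
n = 139, Σfm = 1410, mean = 10.1439
Σfm² = 17836
Σf(m − x̄)² = Σfm² − (Σfm)²/n = 17836 − 1410²/139 = 3533.1223
Sample variance = 3533.1223 / 138 = 25.6023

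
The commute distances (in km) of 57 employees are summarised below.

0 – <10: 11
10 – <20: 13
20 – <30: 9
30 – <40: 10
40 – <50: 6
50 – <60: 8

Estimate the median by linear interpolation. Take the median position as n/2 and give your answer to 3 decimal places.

25.000

Cumulative frequencies: 11, 24, 33, 43, 49, 57
n = 57; position = n/2 = 28.5.
This falls in the class 20 – <30: L = 20, F = 24, f = 9, h = 10.
Median ≈ 20 + ((28.5 − 24) / 9) × 10 = 25.0000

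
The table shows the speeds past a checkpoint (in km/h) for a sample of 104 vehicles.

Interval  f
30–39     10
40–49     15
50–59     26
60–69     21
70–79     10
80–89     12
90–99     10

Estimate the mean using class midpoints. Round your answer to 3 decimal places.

Midpoints: 34.5, 44.5, 54.5, 64.5, 74.5, 84.5, 94.5
Σfm = 10×34.5 + 15×44.5 + 26×54.5 + 21×64.5 + 10×74.5 + 12×84.5 + 10×94.5 = 6488
n = Σf = 104
Mean = 6488 / 104 = 62.3846

62.385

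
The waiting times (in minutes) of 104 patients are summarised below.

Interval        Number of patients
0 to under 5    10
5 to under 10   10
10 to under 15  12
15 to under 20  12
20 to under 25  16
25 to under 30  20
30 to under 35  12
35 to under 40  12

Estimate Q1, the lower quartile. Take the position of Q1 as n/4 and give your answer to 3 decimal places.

Cumulative frequencies: 10, 20, 32, 44, 60, 80, 92, 104
n = 104; position = n/4 = 26.
This falls in the class 10 to under 15: L = 10, F = 20, f = 12, h = 5.
Lower quartile ≈ 10 + ((26 − 20) / 12) × 5 = 12.5000

12.500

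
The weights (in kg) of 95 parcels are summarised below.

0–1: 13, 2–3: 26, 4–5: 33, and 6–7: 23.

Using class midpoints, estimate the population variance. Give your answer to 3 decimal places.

Midpoints: 0.5, 2.5, 4.5, 6.5
n = 95, Σfm = 369.5, mean = 3.8895
Σfm² = 1805.75
Σf(m − x̄)² = Σfm² − (Σfm)²/n = 1805.75 − 369.5²/95 = 368.5895
Population variance = 368.5895 / 95 = 3.8799

3.880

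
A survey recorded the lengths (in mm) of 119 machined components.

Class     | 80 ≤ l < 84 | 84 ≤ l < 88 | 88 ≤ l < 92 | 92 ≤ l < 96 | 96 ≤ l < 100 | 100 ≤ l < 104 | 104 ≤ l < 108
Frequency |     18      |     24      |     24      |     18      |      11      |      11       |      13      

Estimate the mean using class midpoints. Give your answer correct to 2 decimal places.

Midpoints: 82, 86, 90, 94, 98, 102, 106
Σfm = 18×82 + 24×86 + 24×90 + 18×94 + 11×98 + 11×102 + 13×106 = 10970
n = Σf = 119
Mean = 10970 / 119 = 92.1849

92.18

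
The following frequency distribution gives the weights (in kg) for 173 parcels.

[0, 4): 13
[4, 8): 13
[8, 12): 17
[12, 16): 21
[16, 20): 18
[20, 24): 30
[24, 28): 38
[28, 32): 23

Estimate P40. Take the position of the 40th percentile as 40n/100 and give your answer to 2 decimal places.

Cumulative frequencies: 13, 26, 43, 64, 82, 112, 150, 173
n = 173; position = 40n/100 = 69.2.
This falls in the class [16, 20): L = 16, F = 64, f = 18, h = 4.
40th percentile ≈ 16 + ((69.2 − 64) / 18) × 4 = 17.1556

17.16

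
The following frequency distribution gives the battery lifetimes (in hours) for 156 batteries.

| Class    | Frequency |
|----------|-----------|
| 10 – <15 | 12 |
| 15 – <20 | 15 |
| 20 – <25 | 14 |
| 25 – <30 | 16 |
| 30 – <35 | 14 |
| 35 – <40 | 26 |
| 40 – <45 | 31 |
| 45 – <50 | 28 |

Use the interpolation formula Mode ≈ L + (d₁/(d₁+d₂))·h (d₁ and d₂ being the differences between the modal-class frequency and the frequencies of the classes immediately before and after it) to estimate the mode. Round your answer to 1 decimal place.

Modal class: 40 – <45 (highest frequency 31).
d₁ = 31 − 26 = 5, d₂ = 31 − 28 = 3
Mode ≈ 40 + (5/(5+3)) × 5 = 40 + 3.1250 = 43.1250

43.1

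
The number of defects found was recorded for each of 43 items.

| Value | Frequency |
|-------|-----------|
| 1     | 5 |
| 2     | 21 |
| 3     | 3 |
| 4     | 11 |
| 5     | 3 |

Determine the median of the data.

Cumulative frequencies: 5, 26, 29, 40, 43
n = 43, so the median is the value in position (n+1)/2 = 22.
Position 22 falls at value 2.

2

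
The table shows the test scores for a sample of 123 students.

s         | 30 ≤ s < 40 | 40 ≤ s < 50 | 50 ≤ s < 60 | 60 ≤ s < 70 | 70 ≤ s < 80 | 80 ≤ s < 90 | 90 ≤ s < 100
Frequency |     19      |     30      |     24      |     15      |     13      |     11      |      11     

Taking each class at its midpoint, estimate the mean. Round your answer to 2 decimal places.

59.07

Midpoints: 35, 45, 55, 65, 75, 85, 95
Σfm = 19×35 + 30×45 + 24×55 + 15×65 + 13×75 + 11×85 + 11×95 = 7265
n = Σf = 123
Mean = 7265 / 123 = 59.0650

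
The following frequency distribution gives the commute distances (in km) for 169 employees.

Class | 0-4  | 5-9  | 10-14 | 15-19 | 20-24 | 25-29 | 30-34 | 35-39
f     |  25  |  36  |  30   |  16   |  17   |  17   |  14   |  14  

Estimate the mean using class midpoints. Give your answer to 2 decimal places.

Midpoints: 2, 7, 12, 17, 22, 27, 32, 37
Σfm = 25×2 + 36×7 + 30×12 + 16×17 + 17×22 + 17×27 + 14×32 + 14×37 = 2733
n = Σf = 169
Mean = 2733 / 169 = 16.1716

16.17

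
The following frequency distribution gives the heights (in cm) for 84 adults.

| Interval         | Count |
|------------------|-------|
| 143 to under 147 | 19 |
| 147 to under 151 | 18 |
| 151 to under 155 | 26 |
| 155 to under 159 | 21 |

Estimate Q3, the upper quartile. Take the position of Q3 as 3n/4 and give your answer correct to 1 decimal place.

Cumulative frequencies: 19, 37, 63, 84
n = 84; position = 3n/4 = 63.
This falls in the class 151 to under 155: L = 151, F = 37, f = 26, h = 4.
Upper quartile ≈ 151 + ((63 − 37) / 26) × 4 = 155.0000

155.0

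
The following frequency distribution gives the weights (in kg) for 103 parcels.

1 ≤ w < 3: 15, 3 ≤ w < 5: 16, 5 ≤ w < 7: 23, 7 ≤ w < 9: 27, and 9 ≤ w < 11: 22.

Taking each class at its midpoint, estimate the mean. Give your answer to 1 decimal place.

Midpoints: 2, 4, 6, 8, 10
Σfm = 15×2 + 16×4 + 23×6 + 27×8 + 22×10 = 668
n = Σf = 103
Mean = 668 / 103 = 6.4854

6.5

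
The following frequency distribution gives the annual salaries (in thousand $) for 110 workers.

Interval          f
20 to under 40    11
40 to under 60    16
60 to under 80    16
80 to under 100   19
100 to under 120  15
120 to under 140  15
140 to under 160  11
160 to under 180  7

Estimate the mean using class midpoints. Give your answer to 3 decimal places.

94.545

Midpoints: 30, 50, 70, 90, 110, 130, 150, 170
Σfm = 11×30 + 16×50 + 16×70 + 19×90 + 15×110 + 15×130 + 11×150 + 7×170 = 10400
n = Σf = 110
Mean = 10400 / 110 = 94.5455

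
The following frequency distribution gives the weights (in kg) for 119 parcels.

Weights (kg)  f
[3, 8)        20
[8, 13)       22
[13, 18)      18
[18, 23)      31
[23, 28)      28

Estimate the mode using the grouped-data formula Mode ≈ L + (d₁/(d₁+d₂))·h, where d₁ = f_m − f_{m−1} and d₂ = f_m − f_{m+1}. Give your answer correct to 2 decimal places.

Modal class: [18, 23) (highest frequency 31).
d₁ = 31 − 18 = 13, d₂ = 31 − 28 = 3
Mode ≈ 18 + (13/(13+3)) × 5 = 18 + 4.0625 = 22.0625

22.06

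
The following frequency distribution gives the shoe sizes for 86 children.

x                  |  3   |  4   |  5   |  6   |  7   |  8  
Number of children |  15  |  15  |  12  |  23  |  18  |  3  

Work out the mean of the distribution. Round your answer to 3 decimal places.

5.267

Values: 3, 4, 5, 6, 7, 8
Σfx = 15×3 + 15×4 + 12×5 + 23×6 + 18×7 + 3×8 = 453
n = Σf = 86
Mean = 453 / 86 = 5.2674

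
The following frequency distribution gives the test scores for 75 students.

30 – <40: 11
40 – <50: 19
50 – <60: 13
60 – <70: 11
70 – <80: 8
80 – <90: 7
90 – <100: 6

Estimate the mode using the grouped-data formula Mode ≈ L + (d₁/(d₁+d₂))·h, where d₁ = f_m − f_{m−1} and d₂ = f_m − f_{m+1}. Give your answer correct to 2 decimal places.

Modal class: 40 – <50 (highest frequency 19).
d₁ = 19 − 11 = 8, d₂ = 19 − 13 = 6
Mode ≈ 40 + (8/(8+6)) × 10 = 40 + 5.7143 = 45.7143

45.71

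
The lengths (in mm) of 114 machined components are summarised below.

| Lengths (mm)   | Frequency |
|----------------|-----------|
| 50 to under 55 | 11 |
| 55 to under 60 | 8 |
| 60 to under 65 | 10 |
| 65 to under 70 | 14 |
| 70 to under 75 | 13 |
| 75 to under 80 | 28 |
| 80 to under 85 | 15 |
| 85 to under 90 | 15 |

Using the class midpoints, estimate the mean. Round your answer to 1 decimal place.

Midpoints: 52.5, 57.5, 62.5, 67.5, 72.5, 77.5, 82.5, 87.5
Σfm = 11×52.5 + 8×57.5 + 10×62.5 + 14×67.5 + 13×72.5 + 28×77.5 + 15×82.5 + 15×87.5 = 8270
n = Σf = 114
Mean = 8270 / 114 = 72.5439

72.5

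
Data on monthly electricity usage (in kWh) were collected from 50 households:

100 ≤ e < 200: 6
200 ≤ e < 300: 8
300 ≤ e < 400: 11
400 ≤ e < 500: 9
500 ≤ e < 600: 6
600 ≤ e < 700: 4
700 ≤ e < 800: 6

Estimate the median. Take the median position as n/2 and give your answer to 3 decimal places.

400.000

Cumulative frequencies: 6, 14, 25, 34, 40, 44, 50
n = 50; position = n/2 = 25.
This falls in the class 300 ≤ e < 400: L = 300, F = 14, f = 11, h = 100.
Median ≈ 300 + ((25 − 14) / 11) × 100 = 400.0000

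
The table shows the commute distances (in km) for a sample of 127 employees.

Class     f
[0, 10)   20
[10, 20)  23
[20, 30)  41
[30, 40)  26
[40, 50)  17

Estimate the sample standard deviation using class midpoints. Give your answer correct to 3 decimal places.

Midpoints: 5, 15, 25, 35, 45
n = 127, Σfm = 3145, mean = 24.7638
Σfm² = 97575
Σf(m − x̄)² = Σfm² − (Σfm)²/n = 97575 − 3145²/127 = 19692.9134
Sample variance = 19692.9134 / 126 = 156.2930
Standard deviation = √156.2930 = 12.5017

12.502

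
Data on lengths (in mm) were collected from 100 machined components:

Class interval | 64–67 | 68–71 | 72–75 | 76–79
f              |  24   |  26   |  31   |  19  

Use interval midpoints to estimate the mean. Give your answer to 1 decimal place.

Midpoints: 65.5, 69.5, 73.5, 77.5
Σfm = 24×65.5 + 26×69.5 + 31×73.5 + 19×77.5 = 7130
n = Σf = 100
Mean = 7130 / 100 = 71.3000

71.3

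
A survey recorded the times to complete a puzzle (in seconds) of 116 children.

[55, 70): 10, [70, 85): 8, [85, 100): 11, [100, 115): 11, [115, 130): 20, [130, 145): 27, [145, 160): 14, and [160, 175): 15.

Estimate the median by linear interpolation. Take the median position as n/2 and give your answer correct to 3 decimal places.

128.500

Cumulative frequencies: 10, 18, 29, 40, 60, 87, 101, 116
n = 116; position = n/2 = 58.
This falls in the class [115, 130): L = 115, F = 40, f = 20, h = 15.
Median ≈ 115 + ((58 − 40) / 20) × 15 = 128.5000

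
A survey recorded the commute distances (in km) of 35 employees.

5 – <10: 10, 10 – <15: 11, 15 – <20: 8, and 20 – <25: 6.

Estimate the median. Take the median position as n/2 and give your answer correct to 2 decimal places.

13.41

Cumulative frequencies: 10, 21, 29, 35
n = 35; position = n/2 = 17.5.
This falls in the class 10 – <15: L = 10, F = 10, f = 11, h = 5.
Median ≈ 10 + ((17.5 − 10) / 11) × 5 = 13.4091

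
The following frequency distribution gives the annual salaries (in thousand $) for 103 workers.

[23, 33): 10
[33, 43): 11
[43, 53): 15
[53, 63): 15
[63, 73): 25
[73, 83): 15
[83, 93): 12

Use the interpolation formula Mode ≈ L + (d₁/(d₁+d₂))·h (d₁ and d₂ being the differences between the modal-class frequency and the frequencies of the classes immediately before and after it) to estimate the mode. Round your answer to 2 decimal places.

68.00

Modal class: [63, 73) (highest frequency 25).
d₁ = 25 − 15 = 10, d₂ = 25 − 15 = 10
Mode ≈ 63 + (10/(10+10)) × 10 = 63 + 5.0000 = 68.0000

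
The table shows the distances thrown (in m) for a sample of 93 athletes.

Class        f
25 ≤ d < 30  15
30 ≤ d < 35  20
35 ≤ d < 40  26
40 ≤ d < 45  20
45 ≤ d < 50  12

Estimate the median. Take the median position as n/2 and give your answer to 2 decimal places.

37.21

Cumulative frequencies: 15, 35, 61, 81, 93
n = 93; position = n/2 = 46.5.
This falls in the class 35 ≤ d < 40: L = 35, F = 35, f = 26, h = 5.
Median ≈ 35 + ((46.5 − 35) / 26) × 5 = 37.2115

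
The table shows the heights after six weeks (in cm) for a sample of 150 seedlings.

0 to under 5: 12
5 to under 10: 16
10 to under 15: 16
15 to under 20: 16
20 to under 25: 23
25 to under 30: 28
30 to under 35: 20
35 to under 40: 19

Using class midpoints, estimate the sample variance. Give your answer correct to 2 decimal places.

Midpoints: 2.5, 7.5, 12.5, 17.5, 22.5, 27.5, 32.5, 37.5
n = 150, Σfm = 3280, mean = 21.8667
Σfm² = 89037.5
Σf(m − x̄)² = Σfm² − (Σfm)²/n = 89037.5 − 3280²/150 = 17314.8333
Sample variance = 17314.8333 / 149 = 116.2069

116.21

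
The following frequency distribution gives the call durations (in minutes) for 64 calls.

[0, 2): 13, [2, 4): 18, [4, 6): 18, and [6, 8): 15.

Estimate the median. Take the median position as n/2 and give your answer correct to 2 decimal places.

Cumulative frequencies: 13, 31, 49, 64
n = 64; position = n/2 = 32.
This falls in the class [4, 6): L = 4, F = 31, f = 18, h = 2.
Median ≈ 4 + ((32 − 31) / 18) × 2 = 4.1111

4.11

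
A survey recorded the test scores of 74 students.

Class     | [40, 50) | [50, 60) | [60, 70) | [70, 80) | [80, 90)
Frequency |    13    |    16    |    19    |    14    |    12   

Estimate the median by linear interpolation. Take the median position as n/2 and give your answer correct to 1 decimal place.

Cumulative frequencies: 13, 29, 48, 62, 74
n = 74; position = n/2 = 37.
This falls in the class [60, 70): L = 60, F = 29, f = 19, h = 10.
Median ≈ 60 + ((37 − 29) / 19) × 10 = 64.2105

64.2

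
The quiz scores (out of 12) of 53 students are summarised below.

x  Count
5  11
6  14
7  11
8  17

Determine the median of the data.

7

Cumulative frequencies: 11, 25, 36, 53
n = 53, so the median is the value in position (n+1)/2 = 27.
Position 27 falls at value 7.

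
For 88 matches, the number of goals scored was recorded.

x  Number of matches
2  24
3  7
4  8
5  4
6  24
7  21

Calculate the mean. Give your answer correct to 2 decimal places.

Values: 2, 3, 4, 5, 6, 7
Σfx = 24×2 + 7×3 + 8×4 + 4×5 + 24×6 + 21×7 = 412
n = Σf = 88
Mean = 412 / 88 = 4.6818

4.68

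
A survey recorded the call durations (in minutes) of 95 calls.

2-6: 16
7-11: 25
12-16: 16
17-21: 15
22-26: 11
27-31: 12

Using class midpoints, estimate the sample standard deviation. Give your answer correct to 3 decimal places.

8.208

Midpoints: 4, 9, 14, 19, 24, 29
n = 95, Σfm = 1410, mean = 14.8421
Σfm² = 27260
Σf(m − x̄)² = Σfm² − (Σfm)²/n = 27260 − 1410²/95 = 6332.6316
Sample variance = 6332.6316 / 94 = 67.3684
Standard deviation = √67.3684 = 8.2078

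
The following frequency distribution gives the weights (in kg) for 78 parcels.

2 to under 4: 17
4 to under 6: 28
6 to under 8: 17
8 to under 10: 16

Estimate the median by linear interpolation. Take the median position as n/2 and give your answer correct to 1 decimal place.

5.6

Cumulative frequencies: 17, 45, 62, 78
n = 78; position = n/2 = 39.
This falls in the class 4 to under 6: L = 4, F = 17, f = 28, h = 2.
Median ≈ 4 + ((39 − 17) / 28) × 2 = 5.5714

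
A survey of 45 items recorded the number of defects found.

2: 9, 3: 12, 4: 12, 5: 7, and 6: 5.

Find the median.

4

Cumulative frequencies: 9, 21, 33, 40, 45
n = 45, so the median is the value in position (n+1)/2 = 23.
Position 23 falls at value 4.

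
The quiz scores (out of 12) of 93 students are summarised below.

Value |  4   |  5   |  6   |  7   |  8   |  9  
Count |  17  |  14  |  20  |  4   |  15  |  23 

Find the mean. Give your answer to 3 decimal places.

Values: 4, 5, 6, 7, 8, 9
Σfx = 17×4 + 14×5 + 20×6 + 4×7 + 15×8 + 23×9 = 613
n = Σf = 93
Mean = 613 / 93 = 6.5914

6.591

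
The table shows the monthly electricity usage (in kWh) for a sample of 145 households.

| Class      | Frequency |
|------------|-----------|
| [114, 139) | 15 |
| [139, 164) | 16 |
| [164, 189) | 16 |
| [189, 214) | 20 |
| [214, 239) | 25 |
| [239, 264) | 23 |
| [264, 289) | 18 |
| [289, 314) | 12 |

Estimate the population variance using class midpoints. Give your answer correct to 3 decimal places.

2766.647

Midpoints: 126.5, 151.5, 176.5, 201.5, 226.5, 251.5, 276.5, 301.5
n = 145, Σfm = 31217.5, mean = 215.2931
Σfm² = 7122076.25
Σf(m − x̄)² = Σfm² − (Σfm)²/n = 7122076.25 − 31217.5²/145 = 401163.7931
Population variance = 401163.7931 / 145 = 2766.6468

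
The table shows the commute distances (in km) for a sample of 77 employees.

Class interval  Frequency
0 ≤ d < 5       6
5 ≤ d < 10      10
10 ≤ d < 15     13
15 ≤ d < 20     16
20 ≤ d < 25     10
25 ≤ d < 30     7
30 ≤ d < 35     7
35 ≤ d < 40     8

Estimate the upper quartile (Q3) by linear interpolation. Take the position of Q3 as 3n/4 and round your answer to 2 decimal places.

26.96

Cumulative frequencies: 6, 16, 29, 45, 55, 62, 69, 77
n = 77; position = 3n/4 = 57.75.
This falls in the class 25 ≤ d < 30: L = 25, F = 55, f = 7, h = 5.
Upper quartile ≈ 25 + ((57.75 − 55) / 7) × 5 = 26.9643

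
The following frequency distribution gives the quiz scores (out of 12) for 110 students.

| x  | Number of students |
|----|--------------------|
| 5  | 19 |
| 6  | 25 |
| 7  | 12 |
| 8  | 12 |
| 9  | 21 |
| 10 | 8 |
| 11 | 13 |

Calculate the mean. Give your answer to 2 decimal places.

7.61

Values: 5, 6, 7, 8, 9, 10, 11
Σfx = 19×5 + 25×6 + 12×7 + 12×8 + 21×9 + 8×10 + 13×11 = 837
n = Σf = 110
Mean = 837 / 110 = 7.6091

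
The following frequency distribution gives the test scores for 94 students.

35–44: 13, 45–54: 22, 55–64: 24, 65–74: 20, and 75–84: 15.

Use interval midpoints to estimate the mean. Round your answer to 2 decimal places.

59.71

Midpoints: 39.5, 49.5, 59.5, 69.5, 79.5
Σfm = 13×39.5 + 22×49.5 + 24×59.5 + 20×69.5 + 15×79.5 = 5613
n = Σf = 94
Mean = 5613 / 94 = 59.7128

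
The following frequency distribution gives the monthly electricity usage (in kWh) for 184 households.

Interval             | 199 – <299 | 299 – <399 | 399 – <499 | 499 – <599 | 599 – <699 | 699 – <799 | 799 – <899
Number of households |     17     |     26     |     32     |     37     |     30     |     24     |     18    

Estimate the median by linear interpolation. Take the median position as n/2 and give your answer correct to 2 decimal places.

544.95

Cumulative frequencies: 17, 43, 75, 112, 142, 166, 184
n = 184; position = n/2 = 92.
This falls in the class 499 – <599: L = 499, F = 75, f = 37, h = 100.
Median ≈ 499 + ((92 − 75) / 37) × 100 = 544.9459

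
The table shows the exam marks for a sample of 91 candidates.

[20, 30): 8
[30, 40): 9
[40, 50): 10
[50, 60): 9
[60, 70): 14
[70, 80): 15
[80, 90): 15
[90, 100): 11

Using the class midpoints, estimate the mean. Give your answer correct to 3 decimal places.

63.901

Midpoints: 25, 35, 45, 55, 65, 75, 85, 95
Σfm = 8×25 + 9×35 + 10×45 + 9×55 + 14×65 + 15×75 + 15×85 + 11×95 = 5815
n = Σf = 91
Mean = 5815 / 91 = 63.9011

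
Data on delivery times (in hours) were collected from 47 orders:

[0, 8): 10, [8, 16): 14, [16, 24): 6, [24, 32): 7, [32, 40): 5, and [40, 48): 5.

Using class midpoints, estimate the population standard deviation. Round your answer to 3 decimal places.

Midpoints: 4, 12, 20, 28, 36, 44
n = 47, Σfm = 924, mean = 19.6596
Σfm² = 26224
Σf(m − x̄)² = Σfm² − (Σfm)²/n = 26224 − 924²/47 = 8058.5532
Population variance = 8058.5532 / 47 = 171.4586
Standard deviation = √171.4586 = 13.0942

13.094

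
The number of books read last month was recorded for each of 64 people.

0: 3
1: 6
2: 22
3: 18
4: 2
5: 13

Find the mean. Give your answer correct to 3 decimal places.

Values: 0, 1, 2, 3, 4, 5
Σfx = 3×0 + 6×1 + 22×2 + 18×3 + 2×4 + 13×5 = 177
n = Σf = 64
Mean = 177 / 64 = 2.7656

2.766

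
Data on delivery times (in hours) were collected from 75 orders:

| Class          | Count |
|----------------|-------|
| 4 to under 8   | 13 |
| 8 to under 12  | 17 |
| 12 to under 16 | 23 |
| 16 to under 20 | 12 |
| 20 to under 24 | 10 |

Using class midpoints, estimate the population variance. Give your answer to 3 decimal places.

25.469

Midpoints: 6, 10, 14, 18, 22
n = 75, Σfm = 1006, mean = 13.4133
Σfm² = 15404
Σf(m − x̄)² = Σfm² − (Σfm)²/n = 15404 − 1006²/75 = 1910.1867
Population variance = 1910.1867 / 75 = 25.4692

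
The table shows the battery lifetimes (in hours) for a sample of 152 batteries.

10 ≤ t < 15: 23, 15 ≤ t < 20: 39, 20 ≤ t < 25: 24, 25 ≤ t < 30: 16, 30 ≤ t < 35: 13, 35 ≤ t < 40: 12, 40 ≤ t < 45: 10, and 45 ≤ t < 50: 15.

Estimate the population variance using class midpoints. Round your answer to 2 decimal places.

Midpoints: 12.5, 17.5, 22.5, 27.5, 32.5, 37.5, 42.5, 47.5
n = 152, Σfm = 3960, mean = 26.0526
Σfm² = 122300
Σf(m − x̄)² = Σfm² − (Σfm)²/n = 122300 − 3960²/152 = 19131.5789
Population variance = 19131.5789 / 152 = 125.8657

125.87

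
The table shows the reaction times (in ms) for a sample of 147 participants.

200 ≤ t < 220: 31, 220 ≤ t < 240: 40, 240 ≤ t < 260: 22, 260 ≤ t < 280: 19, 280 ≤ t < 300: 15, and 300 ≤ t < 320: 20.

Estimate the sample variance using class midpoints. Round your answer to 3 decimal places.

Midpoints: 210, 230, 250, 270, 290, 310
n = 147, Σfm = 36890, mean = 250.9524
Σfm² = 9426700
Σf(m − x̄)² = Σfm² − (Σfm)²/n = 9426700 − 36890²/147 = 169066.6667
Sample variance = 169066.6667 / 146 = 1157.9909

1157.991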